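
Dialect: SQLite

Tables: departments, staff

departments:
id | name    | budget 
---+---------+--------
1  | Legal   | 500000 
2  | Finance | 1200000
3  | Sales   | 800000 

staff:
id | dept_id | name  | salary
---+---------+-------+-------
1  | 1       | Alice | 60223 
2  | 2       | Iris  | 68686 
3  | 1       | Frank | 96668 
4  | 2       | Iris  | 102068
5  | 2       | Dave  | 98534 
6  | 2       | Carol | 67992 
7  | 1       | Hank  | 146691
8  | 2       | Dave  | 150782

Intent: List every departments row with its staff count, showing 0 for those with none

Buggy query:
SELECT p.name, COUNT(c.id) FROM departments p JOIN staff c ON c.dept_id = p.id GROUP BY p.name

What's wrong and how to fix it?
Bug: INNER JOIN drops departments rows that have no matching staff rows

Fix: Use LEFT JOIN so parents without children still appear (COUNT(c.id) gives 0)

Corrected query:
SELECT p.name, COUNT(c.id) FROM departments p LEFT JOIN staff c ON c.dept_id = p.id GROUP BY p.name

Result:
name    | COUNT(c.id)
--------+------------
Finance | 5          
Legal   | 3          
Sales   | 0          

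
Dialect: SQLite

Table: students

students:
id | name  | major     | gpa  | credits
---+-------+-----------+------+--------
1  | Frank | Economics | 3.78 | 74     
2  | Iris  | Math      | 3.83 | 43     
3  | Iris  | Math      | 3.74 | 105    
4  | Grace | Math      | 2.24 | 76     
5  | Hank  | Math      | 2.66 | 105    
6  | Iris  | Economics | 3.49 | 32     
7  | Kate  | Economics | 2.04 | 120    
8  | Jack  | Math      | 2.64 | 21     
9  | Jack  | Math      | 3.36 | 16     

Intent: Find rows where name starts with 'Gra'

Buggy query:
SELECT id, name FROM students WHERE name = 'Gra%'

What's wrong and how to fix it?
Bug: Wildcards only work with LIKE; '=' treats '%' as a literal character

Fix: Use LIKE for wildcard pattern matching

Corrected query:
SELECT id, name FROM students WHERE name LIKE 'Gra%'

Result:
id | name 
---+------
4  | Grace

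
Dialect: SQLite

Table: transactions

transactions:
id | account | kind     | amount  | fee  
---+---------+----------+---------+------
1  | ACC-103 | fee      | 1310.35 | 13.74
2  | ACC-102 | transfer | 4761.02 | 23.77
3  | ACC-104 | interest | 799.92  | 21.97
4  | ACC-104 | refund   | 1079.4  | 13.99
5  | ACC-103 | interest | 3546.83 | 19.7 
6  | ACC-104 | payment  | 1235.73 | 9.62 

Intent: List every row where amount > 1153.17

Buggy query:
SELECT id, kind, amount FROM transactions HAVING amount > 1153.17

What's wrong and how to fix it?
Bug: This is a non-aggregate query (no GROUP BY, no aggregates), so in SQLite the HAVING clause is invalid here; a row-level condition belongs in WHERE

Fix: Use WHERE for row-level filtering

Corrected query:
SELECT id, kind, amount FROM transactions WHERE amount > 1153.17

Result:
id | kind     | amount 
---+----------+--------
1  | fee      | 1310.35
2  | transfer | 4761.02
5  | interest | 3546.83
6  | payment  | 1235.73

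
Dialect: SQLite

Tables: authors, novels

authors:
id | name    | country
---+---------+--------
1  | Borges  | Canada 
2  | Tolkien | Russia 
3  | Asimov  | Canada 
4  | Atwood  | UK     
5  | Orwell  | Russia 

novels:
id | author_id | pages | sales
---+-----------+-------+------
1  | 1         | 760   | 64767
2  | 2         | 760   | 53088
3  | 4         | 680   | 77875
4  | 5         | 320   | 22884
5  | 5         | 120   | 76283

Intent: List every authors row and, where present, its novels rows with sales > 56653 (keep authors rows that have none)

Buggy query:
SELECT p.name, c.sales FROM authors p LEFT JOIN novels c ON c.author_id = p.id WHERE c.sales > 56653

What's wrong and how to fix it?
Bug: Filtering c.sales in WHERE discards the NULL rows produced by LEFT JOIN, turning it into an inner join

Fix: Put 'c.sales > 56653' in the JOIN's ON clause instead of WHERE

Corrected query:
SELECT p.name, c.sales FROM authors p LEFT JOIN novels c ON c.author_id = p.id AND c.sales > 56653

Result:
name    | sales
--------+------
Borges  | 64767
Tolkien | NULL 
Asimov  | NULL 
Atwood  | 77875
Orwell  | 76283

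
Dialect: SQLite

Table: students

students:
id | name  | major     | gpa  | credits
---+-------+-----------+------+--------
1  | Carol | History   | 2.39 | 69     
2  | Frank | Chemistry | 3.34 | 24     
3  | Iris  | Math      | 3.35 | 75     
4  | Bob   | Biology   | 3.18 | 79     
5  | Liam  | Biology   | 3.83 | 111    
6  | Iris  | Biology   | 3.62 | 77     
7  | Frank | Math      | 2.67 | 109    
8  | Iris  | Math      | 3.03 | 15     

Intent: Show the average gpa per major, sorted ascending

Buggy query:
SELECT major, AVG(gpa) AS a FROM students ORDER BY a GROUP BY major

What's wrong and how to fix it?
Bug: GROUP BY must precede ORDER BY

Fix: Reorder: SELECT … FROM … GROUP BY … ORDER BY …

Corrected query:
SELECT major, AVG(gpa) AS a FROM students GROUP BY major ORDER BY a

Result:
major     | a       
----------+---------
History   | 2.39    
Math      | 3.016667
Chemistry | 3.34    
Biology   | 3.543333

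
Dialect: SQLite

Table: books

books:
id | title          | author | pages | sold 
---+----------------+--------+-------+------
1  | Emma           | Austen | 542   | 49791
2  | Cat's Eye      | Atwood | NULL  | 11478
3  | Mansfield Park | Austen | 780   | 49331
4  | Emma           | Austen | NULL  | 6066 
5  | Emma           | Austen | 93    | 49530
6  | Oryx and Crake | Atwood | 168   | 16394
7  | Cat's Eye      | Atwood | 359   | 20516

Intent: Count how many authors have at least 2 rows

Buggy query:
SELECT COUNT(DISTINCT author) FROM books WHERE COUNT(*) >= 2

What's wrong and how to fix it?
Bug: COUNT(*) cannot appear in WHERE; the per-group count doesn't exist yet

Fix: Use a subquery that GROUPs and filters with HAVING, then count its rows

Corrected query:
SELECT COUNT(*) FROM (SELECT author FROM books GROUP BY author HAVING COUNT(*) >= 2)

Result:
COUNT(*)
--------
2       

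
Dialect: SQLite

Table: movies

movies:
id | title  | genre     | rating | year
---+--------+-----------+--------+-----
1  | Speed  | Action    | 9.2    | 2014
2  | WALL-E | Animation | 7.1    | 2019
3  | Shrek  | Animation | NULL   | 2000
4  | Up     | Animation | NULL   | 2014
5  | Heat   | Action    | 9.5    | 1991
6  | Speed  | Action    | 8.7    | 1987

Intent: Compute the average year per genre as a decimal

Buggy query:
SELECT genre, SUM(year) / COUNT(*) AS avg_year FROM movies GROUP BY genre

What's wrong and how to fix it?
Bug: SUM(year) and COUNT(*) are both integers; the division truncates the fractional part

Fix: Cast one side to REAL so the division keeps the fractional part

Corrected query:
SELECT genre, SUM(year) * 1.0 / COUNT(*) AS avg_year FROM movies GROUP BY genre

Result:
genre     | avg_year   
----------+------------
Action    | 1997.333333
Animation | 2011       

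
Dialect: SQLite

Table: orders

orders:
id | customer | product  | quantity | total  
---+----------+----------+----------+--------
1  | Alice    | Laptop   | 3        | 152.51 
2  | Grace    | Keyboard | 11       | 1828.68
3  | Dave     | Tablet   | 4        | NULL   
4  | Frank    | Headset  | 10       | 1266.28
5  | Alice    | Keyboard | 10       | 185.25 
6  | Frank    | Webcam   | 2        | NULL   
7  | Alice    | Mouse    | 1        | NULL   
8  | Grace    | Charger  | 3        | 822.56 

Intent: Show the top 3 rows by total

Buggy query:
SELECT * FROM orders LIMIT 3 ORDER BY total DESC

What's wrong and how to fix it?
Bug: ORDER BY cannot follow LIMIT; LIMIT is the final clause

Fix: Sort with ORDER BY, then apply LIMIT

Corrected query:
SELECT * FROM orders ORDER BY total DESC LIMIT 3

Result:
id | customer | product  | quantity | total  
---+----------+----------+----------+--------
2  | Grace    | Keyboard | 11       | 1828.68
4  | Frank    | Headset  | 10       | 1266.28
8  | Grace    | Charger  | 3        | 822.56 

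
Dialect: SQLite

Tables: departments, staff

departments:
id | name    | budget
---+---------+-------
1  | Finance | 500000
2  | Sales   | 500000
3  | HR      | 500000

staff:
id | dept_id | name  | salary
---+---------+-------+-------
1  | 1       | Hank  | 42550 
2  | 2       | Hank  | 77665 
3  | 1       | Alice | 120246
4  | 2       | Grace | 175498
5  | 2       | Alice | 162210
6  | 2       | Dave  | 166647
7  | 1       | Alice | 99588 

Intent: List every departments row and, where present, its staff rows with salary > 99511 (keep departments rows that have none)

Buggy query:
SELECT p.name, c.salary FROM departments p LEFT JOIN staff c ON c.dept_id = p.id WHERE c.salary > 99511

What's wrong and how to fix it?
Bug: A WHERE condition on the right-hand table after LEFT JOIN drops unmatched parents

Fix: Move the right-table condition into the ON clause so unmatched parents are kept

Corrected query:
SELECT p.name, c.salary FROM departments p LEFT JOIN staff c ON c.dept_id = p.id AND c.salary > 99511

Result:
name    | salary
--------+-------
Finance | 99588 
Finance | 120246
Sales   | 162210
Sales   | 166647
Sales   | 175498
HR      | NULL  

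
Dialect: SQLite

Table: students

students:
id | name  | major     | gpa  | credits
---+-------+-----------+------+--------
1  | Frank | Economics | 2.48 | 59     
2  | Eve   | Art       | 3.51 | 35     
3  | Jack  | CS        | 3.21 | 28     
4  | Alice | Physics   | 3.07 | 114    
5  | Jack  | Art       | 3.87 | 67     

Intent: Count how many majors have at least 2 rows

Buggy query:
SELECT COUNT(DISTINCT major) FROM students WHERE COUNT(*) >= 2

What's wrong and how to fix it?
Bug: WHERE filters individual rows, not groups, so a group-level COUNT is invalid there

Fix: Group first with HAVING COUNT(*) >= 2, then COUNT the resulting groups

Corrected query:
SELECT COUNT(*) FROM (SELECT major FROM students GROUP BY major HAVING COUNT(*) >= 2)

Result:
COUNT(*)
--------
1       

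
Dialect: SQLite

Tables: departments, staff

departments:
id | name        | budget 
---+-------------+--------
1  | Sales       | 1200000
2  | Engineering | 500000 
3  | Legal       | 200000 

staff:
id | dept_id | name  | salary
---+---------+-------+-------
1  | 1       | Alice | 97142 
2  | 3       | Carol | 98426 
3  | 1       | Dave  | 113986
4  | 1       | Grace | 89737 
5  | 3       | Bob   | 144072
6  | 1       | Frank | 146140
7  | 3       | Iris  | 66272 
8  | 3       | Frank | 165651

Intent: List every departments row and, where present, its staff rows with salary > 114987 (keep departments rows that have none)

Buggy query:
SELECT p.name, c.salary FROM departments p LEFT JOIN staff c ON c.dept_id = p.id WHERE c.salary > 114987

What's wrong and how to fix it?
Bug: Filtering c.salary in WHERE discards the NULL rows produced by LEFT JOIN, turning it into an inner join

Fix: Put 'c.salary > 114987' in the JOIN's ON clause instead of WHERE

Corrected query:
SELECT p.name, c.salary FROM departments p LEFT JOIN staff c ON c.dept_id = p.id AND c.salary > 114987

Result:
name        | salary
------------+-------
Sales       | 146140
Engineering | NULL  
Legal       | 144072
Legal       | 165651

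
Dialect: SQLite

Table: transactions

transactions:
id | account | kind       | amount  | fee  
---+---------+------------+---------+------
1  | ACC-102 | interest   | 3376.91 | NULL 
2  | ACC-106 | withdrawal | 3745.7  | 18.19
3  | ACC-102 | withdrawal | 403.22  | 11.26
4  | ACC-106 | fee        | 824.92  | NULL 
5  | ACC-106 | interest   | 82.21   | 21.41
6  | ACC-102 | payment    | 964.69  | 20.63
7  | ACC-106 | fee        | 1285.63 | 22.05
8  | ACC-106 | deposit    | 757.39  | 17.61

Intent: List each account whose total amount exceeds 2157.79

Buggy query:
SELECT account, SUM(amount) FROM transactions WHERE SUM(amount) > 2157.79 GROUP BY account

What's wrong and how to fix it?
Bug: Aggregate functions cannot appear in a WHERE clause

Fix: Use HAVING (which filters groups after aggregation) instead of WHERE

Corrected query:
SELECT account, SUM(amount) FROM transactions GROUP BY account HAVING SUM(amount) > 2157.79

Result:
account | SUM(amount)
--------+------------
ACC-102 | 4744.82    
ACC-106 | 6695.85    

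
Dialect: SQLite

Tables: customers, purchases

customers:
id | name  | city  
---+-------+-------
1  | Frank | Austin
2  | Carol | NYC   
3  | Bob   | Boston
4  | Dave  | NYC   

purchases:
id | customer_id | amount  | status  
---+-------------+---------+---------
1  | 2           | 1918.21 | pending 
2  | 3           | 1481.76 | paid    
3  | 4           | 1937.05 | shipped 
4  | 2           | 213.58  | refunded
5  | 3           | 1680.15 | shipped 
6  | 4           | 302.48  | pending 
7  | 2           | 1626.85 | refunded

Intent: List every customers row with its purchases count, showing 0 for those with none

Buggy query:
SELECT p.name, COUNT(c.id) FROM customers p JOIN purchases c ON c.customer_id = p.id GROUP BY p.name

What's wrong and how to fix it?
Bug: An inner join excludes parents with zero children

Fix: Use LEFT JOIN so parents without children still appear (COUNT(c.id) gives 0)

Corrected query:
SELECT p.name, COUNT(c.id) FROM customers p LEFT JOIN purchases c ON c.customer_id = p.id GROUP BY p.name

Result:
name  | COUNT(c.id)
------+------------
Bob   | 2          
Carol | 3          
Dave  | 2          
Frank | 0          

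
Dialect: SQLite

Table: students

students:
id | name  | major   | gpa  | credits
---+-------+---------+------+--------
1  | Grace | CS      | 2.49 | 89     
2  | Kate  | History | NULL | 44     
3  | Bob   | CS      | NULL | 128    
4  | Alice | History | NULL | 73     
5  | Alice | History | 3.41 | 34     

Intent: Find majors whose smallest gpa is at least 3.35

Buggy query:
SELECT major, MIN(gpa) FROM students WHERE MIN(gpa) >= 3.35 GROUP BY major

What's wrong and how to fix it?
Bug: Aggregates like MIN are computed per group after WHERE runs

Fix: Use HAVING for the per-group MIN condition

Corrected query:
SELECT major, MIN(gpa) FROM students GROUP BY major HAVING MIN(gpa) >= 3.35

Result:
major   | MIN(gpa)
--------+---------
History | 3.41    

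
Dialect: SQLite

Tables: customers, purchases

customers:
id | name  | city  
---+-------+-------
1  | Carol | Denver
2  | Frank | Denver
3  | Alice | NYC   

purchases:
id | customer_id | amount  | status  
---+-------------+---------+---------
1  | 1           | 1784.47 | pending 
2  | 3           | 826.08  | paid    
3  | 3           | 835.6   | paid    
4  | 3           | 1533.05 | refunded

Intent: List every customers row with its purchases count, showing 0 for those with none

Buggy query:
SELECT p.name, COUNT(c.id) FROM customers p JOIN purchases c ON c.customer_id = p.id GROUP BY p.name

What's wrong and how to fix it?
Bug: INNER JOIN drops customers rows that have no matching purchases rows

Fix: Switch to LEFT JOIN to retain unmatched parent rows

Corrected query:
SELECT p.name, COUNT(c.id) FROM customers p LEFT JOIN purchases c ON c.customer_id = p.id GROUP BY p.name

Result:
name  | COUNT(c.id)
------+------------
Alice | 3          
Carol | 1          
Frank | 0          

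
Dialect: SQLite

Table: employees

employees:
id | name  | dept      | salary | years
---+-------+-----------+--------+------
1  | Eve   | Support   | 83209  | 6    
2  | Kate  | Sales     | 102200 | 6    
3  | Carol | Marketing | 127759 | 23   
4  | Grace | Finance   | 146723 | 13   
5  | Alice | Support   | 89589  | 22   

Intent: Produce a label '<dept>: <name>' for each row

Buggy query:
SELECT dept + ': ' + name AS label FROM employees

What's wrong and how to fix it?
Bug: SQLite uses || for string concatenation; + coerces text to numbers (yielding 0)

Fix: Replace + with || to concatenate text

Corrected query:
SELECT dept || ': ' || name AS label FROM employees

Result:
label           
----------------
Support: Eve    
Sales: Kate     
Marketing: Carol
Finance: Grace  
Support: Alice  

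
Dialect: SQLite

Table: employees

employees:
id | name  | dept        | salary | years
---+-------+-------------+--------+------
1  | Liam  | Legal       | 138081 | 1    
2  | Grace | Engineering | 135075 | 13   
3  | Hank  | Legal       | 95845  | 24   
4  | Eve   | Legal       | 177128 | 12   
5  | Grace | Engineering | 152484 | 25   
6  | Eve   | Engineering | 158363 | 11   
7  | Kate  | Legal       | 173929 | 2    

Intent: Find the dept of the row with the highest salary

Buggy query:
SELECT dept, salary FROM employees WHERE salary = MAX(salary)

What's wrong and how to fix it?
Bug: MAX(salary) is an aggregate and cannot be used directly in WHERE

Fix: Use a subquery: WHERE salary = (SELECT MAX(salary) FROM employees)

Corrected query:
SELECT dept, salary FROM employees WHERE salary = (SELECT MAX(salary) FROM employees)

Result:
dept  | salary
------+-------
Legal | 177128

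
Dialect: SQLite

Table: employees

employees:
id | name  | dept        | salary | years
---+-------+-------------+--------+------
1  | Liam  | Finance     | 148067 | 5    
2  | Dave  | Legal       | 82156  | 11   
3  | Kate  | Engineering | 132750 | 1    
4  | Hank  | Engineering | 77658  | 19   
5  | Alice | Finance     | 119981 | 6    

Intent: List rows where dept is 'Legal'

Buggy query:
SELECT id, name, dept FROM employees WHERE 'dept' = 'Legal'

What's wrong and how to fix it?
Bug: 'dept' in single quotes is a string literal, not the column; the comparison is literal-vs-literal and never true

Fix: Reference the column as dept without single quotes

Corrected query:
SELECT id, name, dept FROM employees WHERE dept = 'Legal'

Result:
id | name | dept 
---+------+------
2  | Dave | Legal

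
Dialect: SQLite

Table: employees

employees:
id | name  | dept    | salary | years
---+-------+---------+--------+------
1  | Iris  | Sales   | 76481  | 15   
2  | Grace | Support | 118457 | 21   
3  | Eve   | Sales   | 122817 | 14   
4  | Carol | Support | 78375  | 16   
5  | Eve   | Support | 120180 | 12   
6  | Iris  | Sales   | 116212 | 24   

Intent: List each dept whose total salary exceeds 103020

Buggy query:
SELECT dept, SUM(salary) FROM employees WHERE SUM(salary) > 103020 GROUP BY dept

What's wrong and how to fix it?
Bug: SUM(salary) is an aggregate, but WHERE filters rows before aggregation

Fix: Use HAVING (which filters groups after aggregation) instead of WHERE

Corrected query:
SELECT dept, SUM(salary) FROM employees GROUP BY dept HAVING SUM(salary) > 103020

Result:
dept    | SUM(salary)
--------+------------
Sales   | 315510     
Support | 317012     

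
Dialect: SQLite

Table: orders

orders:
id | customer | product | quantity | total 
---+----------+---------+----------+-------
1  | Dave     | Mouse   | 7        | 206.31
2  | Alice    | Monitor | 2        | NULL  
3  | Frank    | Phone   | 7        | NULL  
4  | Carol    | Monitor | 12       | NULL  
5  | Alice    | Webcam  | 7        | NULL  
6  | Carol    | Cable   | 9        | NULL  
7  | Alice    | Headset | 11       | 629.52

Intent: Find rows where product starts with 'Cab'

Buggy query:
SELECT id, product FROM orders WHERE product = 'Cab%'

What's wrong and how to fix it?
Bug: '=' compares the literal string including the % character; pattern matching needs LIKE

Fix: Replace '=' with LIKE so 'Cab%' is treated as a pattern

Corrected query:
SELECT id, product FROM orders WHERE product LIKE 'Cab%'

Result:
id | product
---+--------
6  | Cable  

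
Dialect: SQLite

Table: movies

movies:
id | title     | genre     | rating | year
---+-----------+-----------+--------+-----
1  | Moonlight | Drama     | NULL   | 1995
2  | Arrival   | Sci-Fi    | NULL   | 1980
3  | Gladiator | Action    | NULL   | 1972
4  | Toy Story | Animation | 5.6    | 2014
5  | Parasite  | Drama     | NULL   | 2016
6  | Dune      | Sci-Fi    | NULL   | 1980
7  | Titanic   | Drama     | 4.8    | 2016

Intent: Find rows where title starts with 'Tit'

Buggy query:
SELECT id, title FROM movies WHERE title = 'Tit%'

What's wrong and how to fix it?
Bug: Wildcards only work with LIKE; '=' treats '%' as a literal character

Fix: Replace '=' with LIKE so 'Tit%' is treated as a pattern

Corrected query:
SELECT id, title FROM movies WHERE title LIKE 'Tit%'

Result:
id | title  
---+--------
7  | Titanic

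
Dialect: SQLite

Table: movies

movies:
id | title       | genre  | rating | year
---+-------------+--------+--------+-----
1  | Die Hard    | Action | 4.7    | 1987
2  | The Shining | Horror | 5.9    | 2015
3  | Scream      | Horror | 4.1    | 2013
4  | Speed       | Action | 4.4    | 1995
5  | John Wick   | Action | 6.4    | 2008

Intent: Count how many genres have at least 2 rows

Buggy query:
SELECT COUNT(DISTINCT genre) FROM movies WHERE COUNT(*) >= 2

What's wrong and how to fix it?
Bug: WHERE filters individual rows, not groups, so a group-level COUNT is invalid there

Fix: Use a subquery that GROUPs and filters with HAVING, then count its rows

Corrected query:
SELECT COUNT(*) FROM (SELECT genre FROM movies GROUP BY genre HAVING COUNT(*) >= 2)

Result:
COUNT(*)
--------
2       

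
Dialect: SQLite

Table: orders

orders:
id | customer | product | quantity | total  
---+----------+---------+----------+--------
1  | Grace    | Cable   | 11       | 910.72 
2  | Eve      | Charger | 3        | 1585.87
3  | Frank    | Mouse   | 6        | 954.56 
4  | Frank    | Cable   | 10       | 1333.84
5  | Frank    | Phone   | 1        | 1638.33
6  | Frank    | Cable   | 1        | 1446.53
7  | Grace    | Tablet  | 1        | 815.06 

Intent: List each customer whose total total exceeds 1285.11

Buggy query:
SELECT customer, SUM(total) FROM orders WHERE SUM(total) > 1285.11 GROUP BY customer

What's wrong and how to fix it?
Bug: SUM(total) is an aggregate, but WHERE filters rows before aggregation

Fix: Move the aggregate condition to a HAVING clause

Corrected query:
SELECT customer, SUM(total) FROM orders GROUP BY customer HAVING SUM(total) > 1285.11

Result:
customer | SUM(total)
---------+-----------
Eve      | 1585.87   
Frank    | 5373.26   
Grace    | 1725.78   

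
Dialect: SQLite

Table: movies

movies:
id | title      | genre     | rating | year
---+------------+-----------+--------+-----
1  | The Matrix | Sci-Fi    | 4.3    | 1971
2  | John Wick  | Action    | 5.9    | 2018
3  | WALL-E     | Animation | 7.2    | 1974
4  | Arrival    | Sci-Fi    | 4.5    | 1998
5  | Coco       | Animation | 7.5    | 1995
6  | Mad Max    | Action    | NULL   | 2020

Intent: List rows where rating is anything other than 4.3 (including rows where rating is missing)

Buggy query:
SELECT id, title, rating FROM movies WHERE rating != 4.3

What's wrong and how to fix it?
Bug: 'rating != 4.3' is unknown when rating is NULL, so NULL rows are silently excluded

Fix: Add an explicit OR rating IS NULL to include the missing-value rows

Corrected query:
SELECT id, title, rating FROM movies WHERE rating != 4.3 OR rating IS NULL

Result:
id | title     | rating
---+-----------+-------
2  | John Wick | 5.9   
3  | WALL-E    | 7.2   
4  | Arrival   | 4.5   
5  | Coco      | 7.5   
6  | Mad Max   | NULL  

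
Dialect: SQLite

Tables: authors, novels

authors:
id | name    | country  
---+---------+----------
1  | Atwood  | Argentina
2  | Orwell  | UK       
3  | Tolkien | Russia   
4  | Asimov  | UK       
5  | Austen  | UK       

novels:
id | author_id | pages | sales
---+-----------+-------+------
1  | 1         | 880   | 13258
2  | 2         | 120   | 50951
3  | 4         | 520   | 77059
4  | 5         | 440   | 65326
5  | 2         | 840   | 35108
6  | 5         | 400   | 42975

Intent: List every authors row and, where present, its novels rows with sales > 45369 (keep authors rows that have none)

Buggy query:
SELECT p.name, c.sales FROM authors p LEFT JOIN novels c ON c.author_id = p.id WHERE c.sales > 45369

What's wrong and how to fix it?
Bug: Filtering c.sales in WHERE discards the NULL rows produced by LEFT JOIN, turning it into an inner join

Fix: Move the right-table condition into the ON clause so unmatched parents are kept

Corrected query:
SELECT p.name, c.sales FROM authors p LEFT JOIN novels c ON c.author_id = p.id AND c.sales > 45369

Result:
name    | sales
--------+------
Atwood  | NULL 
Orwell  | 50951
Tolkien | NULL 
Asimov  | 77059
Austen  | 65326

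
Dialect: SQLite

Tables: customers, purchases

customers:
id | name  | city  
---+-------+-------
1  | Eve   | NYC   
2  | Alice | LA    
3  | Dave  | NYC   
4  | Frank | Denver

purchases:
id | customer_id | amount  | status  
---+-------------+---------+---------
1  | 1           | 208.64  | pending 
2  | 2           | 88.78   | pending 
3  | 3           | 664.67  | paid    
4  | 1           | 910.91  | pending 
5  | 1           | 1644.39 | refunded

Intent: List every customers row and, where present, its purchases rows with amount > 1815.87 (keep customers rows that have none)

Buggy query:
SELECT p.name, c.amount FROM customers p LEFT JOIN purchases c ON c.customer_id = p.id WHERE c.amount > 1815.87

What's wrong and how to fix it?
Bug: A WHERE condition on the right-hand table after LEFT JOIN drops unmatched parents

Fix: Put 'c.amount > 1815.87' in the JOIN's ON clause instead of WHERE

Corrected query:
SELECT p.name, c.amount FROM customers p LEFT JOIN purchases c ON c.customer_id = p.id AND c.amount > 1815.87

Result:
name  | amount
------+-------
Eve   | NULL  
Alice | NULL  
Dave  | NULL  
Frank | NULL  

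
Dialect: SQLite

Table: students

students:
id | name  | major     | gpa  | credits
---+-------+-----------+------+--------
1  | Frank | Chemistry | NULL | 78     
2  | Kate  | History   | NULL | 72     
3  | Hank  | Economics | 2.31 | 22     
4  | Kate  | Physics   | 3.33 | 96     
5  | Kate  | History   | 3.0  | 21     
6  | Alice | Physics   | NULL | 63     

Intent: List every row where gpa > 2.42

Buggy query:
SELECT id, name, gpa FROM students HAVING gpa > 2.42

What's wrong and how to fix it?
Bug: HAVING filters the output of aggregation, but this query has no GROUP BY and no aggregate functions, so SQLite rejects it (HAVING clause on a non-aggregate query); the condition here is per row

Fix: Replace HAVING with WHERE since the condition applies to individual rows

Corrected query:
SELECT id, name, gpa FROM students WHERE gpa > 2.42

Result:
id | name | gpa 
---+------+-----
4  | Kate | 3.33
5  | Kate | 3   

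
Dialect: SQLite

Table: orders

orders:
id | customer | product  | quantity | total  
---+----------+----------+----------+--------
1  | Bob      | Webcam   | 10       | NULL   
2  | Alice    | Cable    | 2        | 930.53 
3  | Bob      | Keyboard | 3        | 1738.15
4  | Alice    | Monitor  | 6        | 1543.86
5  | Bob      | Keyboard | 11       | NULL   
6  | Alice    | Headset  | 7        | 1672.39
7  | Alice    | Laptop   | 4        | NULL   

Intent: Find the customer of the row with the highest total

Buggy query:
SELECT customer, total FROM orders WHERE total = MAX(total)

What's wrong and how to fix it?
Bug: WHERE is evaluated per row; an aggregate over the whole table isn't defined there

Fix: Use a subquery: WHERE total = (SELECT MAX(total) FROM orders)

Corrected query:
SELECT customer, total FROM orders WHERE total = (SELECT MAX(total) FROM orders)

Result:
customer | total  
---------+--------
Bob      | 1738.15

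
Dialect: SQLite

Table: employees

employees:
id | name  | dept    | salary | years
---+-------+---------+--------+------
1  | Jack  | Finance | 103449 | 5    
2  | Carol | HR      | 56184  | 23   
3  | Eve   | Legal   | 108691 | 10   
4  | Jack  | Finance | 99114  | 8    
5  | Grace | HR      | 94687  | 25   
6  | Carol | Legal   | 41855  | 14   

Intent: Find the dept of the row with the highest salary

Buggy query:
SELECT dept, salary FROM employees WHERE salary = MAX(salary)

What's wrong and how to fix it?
Bug: MAX(salary) is an aggregate and cannot be used directly in WHERE

Fix: Use a subquery: WHERE salary = (SELECT MAX(salary) FROM employees)

Corrected query:
SELECT dept, salary FROM employees WHERE salary = (SELECT MAX(salary) FROM employees)

Result:
dept  | salary
------+-------
Legal | 108691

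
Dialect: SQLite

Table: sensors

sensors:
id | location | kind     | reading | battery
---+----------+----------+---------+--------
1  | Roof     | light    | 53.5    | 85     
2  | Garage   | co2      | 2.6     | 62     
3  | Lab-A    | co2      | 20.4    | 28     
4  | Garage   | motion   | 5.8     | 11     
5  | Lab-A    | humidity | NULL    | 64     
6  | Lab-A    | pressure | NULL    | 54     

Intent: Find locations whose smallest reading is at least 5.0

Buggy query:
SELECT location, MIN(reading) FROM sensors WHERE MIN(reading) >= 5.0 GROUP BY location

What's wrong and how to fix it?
Bug: MIN() in WHERE is a misuse of aggregate

Fix: Use HAVING for the per-group MIN condition

Corrected query:
SELECT location, MIN(reading) FROM sensors GROUP BY location HAVING MIN(reading) >= 5.0

Result:
location | MIN(reading)
---------+-------------
Lab-A    | 20.4        
Roof     | 53.5        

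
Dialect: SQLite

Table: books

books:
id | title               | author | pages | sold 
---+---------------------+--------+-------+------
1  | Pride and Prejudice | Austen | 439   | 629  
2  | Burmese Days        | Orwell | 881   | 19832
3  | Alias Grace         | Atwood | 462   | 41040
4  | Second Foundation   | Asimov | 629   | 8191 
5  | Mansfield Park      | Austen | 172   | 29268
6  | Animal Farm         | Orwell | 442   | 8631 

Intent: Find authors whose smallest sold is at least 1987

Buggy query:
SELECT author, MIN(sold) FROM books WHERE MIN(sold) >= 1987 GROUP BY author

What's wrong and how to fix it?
Bug: MIN() in WHERE is a misuse of aggregate

Fix: Use HAVING for the per-group MIN condition

Corrected query:
SELECT author, MIN(sold) FROM books GROUP BY author HAVING MIN(sold) >= 1987

Result:
author | MIN(sold)
-------+----------
Asimov | 8191     
Atwood | 41040    
Orwell | 8631     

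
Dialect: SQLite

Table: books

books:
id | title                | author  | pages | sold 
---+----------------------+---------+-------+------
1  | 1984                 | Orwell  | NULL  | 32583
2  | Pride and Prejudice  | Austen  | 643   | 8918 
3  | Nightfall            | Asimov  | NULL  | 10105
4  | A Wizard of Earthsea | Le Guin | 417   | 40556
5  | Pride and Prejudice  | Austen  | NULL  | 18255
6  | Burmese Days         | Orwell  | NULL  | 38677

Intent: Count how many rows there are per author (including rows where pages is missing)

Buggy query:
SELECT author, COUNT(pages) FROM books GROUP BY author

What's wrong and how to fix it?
Bug: COUNT(pages) skips NULLs, so groups with missing pages are undercounted

Fix: Use COUNT(*) to count all rows regardless of NULL

Corrected query:
SELECT author, COUNT(*) FROM books GROUP BY author

Result:
author  | COUNT(*)
--------+---------
Asimov  | 1       
Austen  | 2       
Le Guin | 1       
Orwell  | 2       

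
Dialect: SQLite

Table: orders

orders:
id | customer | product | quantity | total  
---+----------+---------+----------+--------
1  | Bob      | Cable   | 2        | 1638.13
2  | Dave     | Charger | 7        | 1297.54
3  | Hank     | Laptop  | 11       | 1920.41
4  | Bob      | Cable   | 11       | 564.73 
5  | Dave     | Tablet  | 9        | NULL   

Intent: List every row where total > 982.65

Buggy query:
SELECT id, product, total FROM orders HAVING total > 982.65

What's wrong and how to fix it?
Bug: This is a non-aggregate query (no GROUP BY, no aggregates), so in SQLite the HAVING clause is invalid here; a row-level condition belongs in WHERE

Fix: Replace HAVING with WHERE since the condition applies to individual rows

Corrected query:
SELECT id, product, total FROM orders WHERE total > 982.65

Result:
id | product | total  
---+---------+--------
1  | Cable   | 1638.13
2  | Charger | 1297.54
3  | Laptop  | 1920.41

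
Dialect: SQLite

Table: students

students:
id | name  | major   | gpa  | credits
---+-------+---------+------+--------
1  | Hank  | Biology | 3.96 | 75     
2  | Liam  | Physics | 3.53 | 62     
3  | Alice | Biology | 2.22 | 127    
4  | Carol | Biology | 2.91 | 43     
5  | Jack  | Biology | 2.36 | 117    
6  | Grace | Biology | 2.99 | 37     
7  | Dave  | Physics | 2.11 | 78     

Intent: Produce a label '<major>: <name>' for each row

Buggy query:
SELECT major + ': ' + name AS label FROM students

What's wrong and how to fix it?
Bug: '+' is numeric addition; on text columns SQLite converts them to 0 instead of concatenating

Fix: Replace + with || to concatenate text

Corrected query:
SELECT major || ': ' || name AS label FROM students

Result:
label         
--------------
Biology: Hank 
Physics: Liam 
Biology: Alice
Biology: Carol
Biology: Jack 
Biology: Grace
Physics: Dave 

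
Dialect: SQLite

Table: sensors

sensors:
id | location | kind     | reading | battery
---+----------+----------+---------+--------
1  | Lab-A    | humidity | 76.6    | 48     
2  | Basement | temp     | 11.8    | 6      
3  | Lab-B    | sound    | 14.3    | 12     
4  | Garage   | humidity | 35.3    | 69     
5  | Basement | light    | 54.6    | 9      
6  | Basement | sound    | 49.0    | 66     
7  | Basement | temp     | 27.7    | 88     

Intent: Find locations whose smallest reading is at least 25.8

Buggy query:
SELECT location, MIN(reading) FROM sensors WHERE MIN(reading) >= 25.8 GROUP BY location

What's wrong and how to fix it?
Bug: MIN() in WHERE is a misuse of aggregate

Fix: Replace WHERE with HAVING after the GROUP BY

Corrected query:
SELECT location, MIN(reading) FROM sensors GROUP BY location HAVING MIN(reading) >= 25.8

Result:
location | MIN(reading)
---------+-------------
Garage   | 35.3        
Lab-A    | 76.6        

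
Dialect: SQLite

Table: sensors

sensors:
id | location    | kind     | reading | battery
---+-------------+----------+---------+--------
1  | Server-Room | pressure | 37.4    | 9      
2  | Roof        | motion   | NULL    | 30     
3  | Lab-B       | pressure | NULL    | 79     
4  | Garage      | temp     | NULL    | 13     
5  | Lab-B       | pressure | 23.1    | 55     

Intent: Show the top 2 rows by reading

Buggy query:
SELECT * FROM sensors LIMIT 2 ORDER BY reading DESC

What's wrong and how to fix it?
Bug: LIMIT must come after ORDER BY

Fix: Swap the clauses: ORDER BY first, then LIMIT

Corrected query:
SELECT * FROM sensors ORDER BY reading DESC LIMIT 2

Result:
id | location    | kind     | reading | battery
---+-------------+----------+---------+--------
1  | Server-Room | pressure | 37.4    | 9      
5  | Lab-B       | pressure | 23.1    | 55     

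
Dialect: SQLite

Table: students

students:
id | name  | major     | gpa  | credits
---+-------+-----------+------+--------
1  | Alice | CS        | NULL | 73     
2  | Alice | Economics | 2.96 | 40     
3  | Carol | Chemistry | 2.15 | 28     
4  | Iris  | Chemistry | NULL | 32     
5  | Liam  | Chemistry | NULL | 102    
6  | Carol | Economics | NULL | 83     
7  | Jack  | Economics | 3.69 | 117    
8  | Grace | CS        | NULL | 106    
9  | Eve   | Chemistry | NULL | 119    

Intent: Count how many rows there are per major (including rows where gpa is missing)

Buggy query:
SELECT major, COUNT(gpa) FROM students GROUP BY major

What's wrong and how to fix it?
Bug: COUNT(gpa) skips NULLs, so groups with missing gpa are undercounted

Fix: Use COUNT(*) to count all rows regardless of NULL

Corrected query:
SELECT major, COUNT(*) FROM students GROUP BY major

Result:
major     | COUNT(*)
----------+---------
CS        | 2       
Chemistry | 4       
Economics | 3       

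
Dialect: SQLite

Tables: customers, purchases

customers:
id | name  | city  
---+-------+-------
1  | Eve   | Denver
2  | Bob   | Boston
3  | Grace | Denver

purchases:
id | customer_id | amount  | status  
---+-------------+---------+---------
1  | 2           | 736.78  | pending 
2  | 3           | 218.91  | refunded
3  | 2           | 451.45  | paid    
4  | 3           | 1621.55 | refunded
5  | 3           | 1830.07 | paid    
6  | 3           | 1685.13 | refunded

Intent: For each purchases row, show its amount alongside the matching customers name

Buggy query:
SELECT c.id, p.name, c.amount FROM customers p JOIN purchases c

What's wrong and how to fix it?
Bug: Missing join condition: each purchases row is matched to all customers rows instead of just its own

Fix: Add ON c.customer_id = p.id to the JOIN

Corrected query:
SELECT c.id, p.name, c.amount FROM customers p JOIN purchases c ON c.customer_id = p.id

Result:
id | name  | amount 
---+-------+--------
1  | Bob   | 736.78 
2  | Grace | 218.91 
3  | Bob   | 451.45 
4  | Grace | 1621.55
5  | Grace | 1830.07
6  | Grace | 1685.13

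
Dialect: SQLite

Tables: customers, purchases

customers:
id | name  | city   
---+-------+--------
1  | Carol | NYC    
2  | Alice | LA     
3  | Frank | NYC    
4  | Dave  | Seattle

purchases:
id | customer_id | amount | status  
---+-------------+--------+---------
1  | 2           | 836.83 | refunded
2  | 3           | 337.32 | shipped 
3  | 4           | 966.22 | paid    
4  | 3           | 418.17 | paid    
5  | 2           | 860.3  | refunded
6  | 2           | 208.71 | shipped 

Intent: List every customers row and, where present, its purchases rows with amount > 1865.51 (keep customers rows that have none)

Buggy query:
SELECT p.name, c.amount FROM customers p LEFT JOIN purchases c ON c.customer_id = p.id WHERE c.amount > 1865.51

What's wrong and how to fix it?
Bug: A WHERE condition on the right-hand table after LEFT JOIN drops unmatched parents

Fix: Put 'c.amount > 1865.51' in the JOIN's ON clause instead of WHERE

Corrected query:
SELECT p.name, c.amount FROM customers p LEFT JOIN purchases c ON c.customer_id = p.id AND c.amount > 1865.51

Result:
name  | amount
------+-------
Carol | NULL  
Alice | NULL  
Frank | NULL  
Dave  | NULL  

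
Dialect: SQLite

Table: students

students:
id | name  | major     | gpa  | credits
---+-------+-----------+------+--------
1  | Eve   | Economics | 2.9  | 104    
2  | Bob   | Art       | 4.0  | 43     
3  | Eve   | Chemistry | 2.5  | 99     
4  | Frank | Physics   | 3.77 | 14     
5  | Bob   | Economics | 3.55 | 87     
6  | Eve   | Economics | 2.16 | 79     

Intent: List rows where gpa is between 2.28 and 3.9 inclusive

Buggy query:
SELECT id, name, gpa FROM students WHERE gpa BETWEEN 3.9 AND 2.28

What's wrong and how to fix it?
Bug: BETWEEN expects the lower bound first; with 3.9 AND 2.28 the range is empty

Fix: Swap the bounds so the smaller value comes first

Corrected query:
SELECT id, name, gpa FROM students WHERE gpa BETWEEN 2.28 AND 3.9

Result:
id | name  | gpa 
---+-------+-----
1  | Eve   | 2.9 
3  | Eve   | 2.5 
4  | Frank | 3.77
5  | Bob   | 3.55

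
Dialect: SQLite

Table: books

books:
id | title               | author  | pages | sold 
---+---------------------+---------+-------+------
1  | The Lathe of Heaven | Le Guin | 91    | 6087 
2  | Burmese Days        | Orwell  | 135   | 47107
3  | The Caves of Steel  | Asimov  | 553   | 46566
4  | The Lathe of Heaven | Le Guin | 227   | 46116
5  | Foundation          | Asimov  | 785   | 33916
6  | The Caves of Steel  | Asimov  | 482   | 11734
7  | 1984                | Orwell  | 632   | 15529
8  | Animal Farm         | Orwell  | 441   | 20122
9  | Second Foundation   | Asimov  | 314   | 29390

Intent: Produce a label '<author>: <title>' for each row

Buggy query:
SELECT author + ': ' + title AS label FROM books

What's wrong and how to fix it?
Bug: SQLite uses || for string concatenation; + coerces text to numbers (yielding 0)

Fix: Replace + with || to concatenate text

Corrected query:
SELECT author || ': ' || title AS label FROM books

Result:
label                       
----------------------------
Le Guin: The Lathe of Heaven
Orwell: Burmese Days        
Asimov: The Caves of Steel  
Le Guin: The Lathe of Heaven
Asimov: Foundation          
Asimov: The Caves of Steel  
Orwell: 1984                
Orwell: Animal Farm         
Asimov: Second Foundation   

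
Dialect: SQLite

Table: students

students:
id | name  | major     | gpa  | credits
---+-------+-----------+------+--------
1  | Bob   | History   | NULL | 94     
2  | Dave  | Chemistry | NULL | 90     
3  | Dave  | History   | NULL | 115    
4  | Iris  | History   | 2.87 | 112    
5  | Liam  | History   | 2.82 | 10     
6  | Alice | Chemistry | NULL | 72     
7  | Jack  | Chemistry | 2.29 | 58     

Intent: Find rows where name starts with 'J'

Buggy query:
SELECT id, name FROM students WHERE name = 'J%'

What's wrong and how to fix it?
Bug: Wildcards only work with LIKE; '=' treats '%' as a literal character

Fix: Use LIKE for wildcard pattern matching

Corrected query:
SELECT id, name FROM students WHERE name LIKE 'J%'

Result:
id | name
---+-----
7  | Jack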